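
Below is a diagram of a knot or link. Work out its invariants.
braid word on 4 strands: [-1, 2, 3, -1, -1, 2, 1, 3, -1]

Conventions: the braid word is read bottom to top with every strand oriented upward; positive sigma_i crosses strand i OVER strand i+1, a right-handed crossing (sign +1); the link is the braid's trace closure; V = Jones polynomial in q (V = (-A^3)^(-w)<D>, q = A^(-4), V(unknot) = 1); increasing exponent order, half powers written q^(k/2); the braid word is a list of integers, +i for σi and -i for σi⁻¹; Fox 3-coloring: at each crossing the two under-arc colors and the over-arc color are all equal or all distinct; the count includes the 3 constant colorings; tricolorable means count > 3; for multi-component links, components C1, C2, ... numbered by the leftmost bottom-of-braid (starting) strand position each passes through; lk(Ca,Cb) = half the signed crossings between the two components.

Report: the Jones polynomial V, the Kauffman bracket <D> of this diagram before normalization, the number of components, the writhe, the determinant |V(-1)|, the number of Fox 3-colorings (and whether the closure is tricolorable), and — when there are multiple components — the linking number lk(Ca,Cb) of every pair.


Jones polynomial: V(q) = -q^-3 + 2q^-2 - 2q^-1 + 3 - 2q + 2q^2 - q^3
<D> = A^-9 - 2A^-5 + 2A^-1 - 3A^3 + 2A^7 - 2A^11 + A^15; writhe +1
components 1, writhe +1 (9 crossings)
3-colorings: 3 of 3^9, det 13 — not tricolorable
note: det 13 = |V(-1)|; not divisible by 3, so not tricolorable


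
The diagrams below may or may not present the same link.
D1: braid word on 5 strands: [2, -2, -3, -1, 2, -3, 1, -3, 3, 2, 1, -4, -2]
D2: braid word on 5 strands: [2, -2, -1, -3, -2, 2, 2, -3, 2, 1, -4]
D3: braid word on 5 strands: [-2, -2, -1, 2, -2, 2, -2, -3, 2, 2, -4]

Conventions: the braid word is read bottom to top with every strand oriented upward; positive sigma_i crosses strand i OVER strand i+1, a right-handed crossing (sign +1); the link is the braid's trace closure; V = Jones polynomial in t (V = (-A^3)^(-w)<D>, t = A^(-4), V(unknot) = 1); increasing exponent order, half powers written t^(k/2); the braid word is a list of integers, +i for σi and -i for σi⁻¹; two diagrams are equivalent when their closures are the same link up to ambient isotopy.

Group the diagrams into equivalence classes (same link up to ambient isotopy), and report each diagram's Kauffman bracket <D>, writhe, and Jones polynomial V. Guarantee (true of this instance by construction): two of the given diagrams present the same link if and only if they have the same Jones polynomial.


classes: {D1, D2} | {D3}
V(D1) = -t^(-5/2) - t^(5/2)  [13 crossings, <D> = A^-13 + A^7, w = -1]
V(D2) = -t^(-5/2) - t^(5/2)  (w -1, c 11, <D> = A^-13 + A^7)
V(D3) = -t^(-1/2) - t^(1/2)  [11 crossings, <D> = A^-11 + A^-7, w = -3]
note: 2 classes among 3 diagrams; unequal V(t) rules out equality


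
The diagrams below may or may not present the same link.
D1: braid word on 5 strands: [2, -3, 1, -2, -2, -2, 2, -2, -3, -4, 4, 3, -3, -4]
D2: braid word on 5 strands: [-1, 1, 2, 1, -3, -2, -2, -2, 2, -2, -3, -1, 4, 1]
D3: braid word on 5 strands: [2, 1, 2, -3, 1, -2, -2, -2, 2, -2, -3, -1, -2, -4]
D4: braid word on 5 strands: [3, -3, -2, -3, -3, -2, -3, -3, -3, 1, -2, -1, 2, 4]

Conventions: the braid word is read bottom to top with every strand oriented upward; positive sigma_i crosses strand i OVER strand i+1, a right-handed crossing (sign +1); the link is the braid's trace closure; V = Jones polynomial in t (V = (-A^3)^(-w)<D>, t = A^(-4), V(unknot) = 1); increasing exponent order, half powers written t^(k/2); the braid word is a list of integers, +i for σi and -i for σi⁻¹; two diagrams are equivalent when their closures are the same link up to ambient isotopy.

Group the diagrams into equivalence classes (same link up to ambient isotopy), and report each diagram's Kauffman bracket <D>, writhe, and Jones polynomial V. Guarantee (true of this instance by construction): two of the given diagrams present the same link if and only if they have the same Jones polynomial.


grouping into links: {D1, D2, D3} | {D4}
V(D1) = -t^-6 + t^-5 - t^-4 + 2t^-3 - t^-2 + t^-1  (w -4, c 14, <D> = A^-8 - A^-4 + 2 - A^4 + A^8 - A^12)
V(D2) = -t^-6 + t^-5 - t^-4 + 2t^-3 - t^-2 + t^-1  (w -2, c 14, <D> = A^-2 - A^2 + 2A^6 - A^10 + A^14 - A^18)
D3 (bracket A^-8 - A^-4 + 2 - A^4 + A^8 - A^12; 14 crossings at w = -4): V = -t^-6 + t^-5 - t^-4 + 2t^-3 - t^-2 + t^-1
V(D4) = -t^-7 + t^-6 - t^-5 + t^-4 + t^-2  (w -6, c 14, <D> = A^-10 + A^-2 - A^2 + A^6 - A^10)
why: comparing 4 Jones polynomials yields 2 groups


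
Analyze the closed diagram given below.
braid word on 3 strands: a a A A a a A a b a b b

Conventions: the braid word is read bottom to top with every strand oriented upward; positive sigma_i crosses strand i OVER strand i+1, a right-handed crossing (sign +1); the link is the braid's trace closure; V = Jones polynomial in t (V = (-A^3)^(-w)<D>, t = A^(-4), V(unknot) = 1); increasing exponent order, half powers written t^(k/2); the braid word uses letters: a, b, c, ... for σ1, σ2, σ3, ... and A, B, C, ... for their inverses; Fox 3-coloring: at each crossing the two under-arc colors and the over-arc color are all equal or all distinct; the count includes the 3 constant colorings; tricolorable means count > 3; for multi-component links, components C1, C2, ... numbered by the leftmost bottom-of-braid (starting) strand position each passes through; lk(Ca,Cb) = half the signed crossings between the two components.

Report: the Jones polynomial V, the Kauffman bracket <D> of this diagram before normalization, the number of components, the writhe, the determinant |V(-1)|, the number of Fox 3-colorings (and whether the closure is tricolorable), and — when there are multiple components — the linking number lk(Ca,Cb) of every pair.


Jones polynomial: V(t) = t^2 + t^4 - t^5 + t^6 - t^7
<D> = -A^-10 + A^-6 - A^-2 + A^2 + A^10; writhe +6
components 1, writhe +6 (12 crossings)
3-colorings: 3 of 3^12, det 5 — not tricolorable
note: the word shrinks to σ1 σ1 σ2 σ1 σ2 σ2 after cancelling


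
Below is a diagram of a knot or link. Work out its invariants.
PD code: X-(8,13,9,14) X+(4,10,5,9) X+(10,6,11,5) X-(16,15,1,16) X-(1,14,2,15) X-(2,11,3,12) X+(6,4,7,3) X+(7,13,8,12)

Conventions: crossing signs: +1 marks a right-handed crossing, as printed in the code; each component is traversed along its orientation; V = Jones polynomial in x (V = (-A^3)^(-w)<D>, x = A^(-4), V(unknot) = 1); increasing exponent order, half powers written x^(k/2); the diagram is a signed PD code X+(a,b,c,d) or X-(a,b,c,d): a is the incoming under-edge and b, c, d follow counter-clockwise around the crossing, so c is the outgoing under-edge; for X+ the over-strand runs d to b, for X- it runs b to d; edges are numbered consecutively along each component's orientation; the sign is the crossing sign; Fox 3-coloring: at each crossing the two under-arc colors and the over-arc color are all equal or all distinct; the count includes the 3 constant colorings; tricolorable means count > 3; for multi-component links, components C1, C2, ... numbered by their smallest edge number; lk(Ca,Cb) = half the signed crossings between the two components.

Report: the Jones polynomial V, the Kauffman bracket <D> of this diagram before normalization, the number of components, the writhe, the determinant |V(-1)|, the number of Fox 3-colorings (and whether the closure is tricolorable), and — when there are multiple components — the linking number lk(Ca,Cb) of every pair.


V = x + x^3 - x^4
<D> = -A^-16 + A^-12 + A^-4 (w = 0)
1 component over 8 crossings, w = 0
9 Fox colorings among 3^8, |V(-1)| = 3: tricolorable
why: the span of V is 3, forcing >= 3 crossings in any diagram


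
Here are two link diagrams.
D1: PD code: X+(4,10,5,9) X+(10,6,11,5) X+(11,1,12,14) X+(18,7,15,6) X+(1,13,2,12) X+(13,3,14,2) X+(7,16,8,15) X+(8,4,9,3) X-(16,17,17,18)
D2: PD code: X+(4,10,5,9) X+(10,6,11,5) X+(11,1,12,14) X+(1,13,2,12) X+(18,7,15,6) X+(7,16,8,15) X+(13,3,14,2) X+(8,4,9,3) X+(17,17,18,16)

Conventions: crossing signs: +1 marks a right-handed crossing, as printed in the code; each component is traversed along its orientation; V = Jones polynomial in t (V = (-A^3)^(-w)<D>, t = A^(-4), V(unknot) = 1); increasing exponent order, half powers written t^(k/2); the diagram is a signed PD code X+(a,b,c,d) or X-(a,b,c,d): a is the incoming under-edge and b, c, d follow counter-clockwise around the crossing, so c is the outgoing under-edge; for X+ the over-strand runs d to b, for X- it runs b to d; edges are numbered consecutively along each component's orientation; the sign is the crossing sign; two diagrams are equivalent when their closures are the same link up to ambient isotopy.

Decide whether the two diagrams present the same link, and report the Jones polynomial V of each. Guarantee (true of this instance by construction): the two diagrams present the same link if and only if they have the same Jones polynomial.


same link: yes
V(D1) = -t^(5/2) - 3t^(9/2) + 2t^(11/2) - 3t^(13/2) + 4t^(15/2) - 2t^(17/2) + 2t^(19/2) - t^(21/2)  [9 crossings, <D> = A^-21 - 2A^-17 + 2A^-13 - 4A^-9 + 3A^-5 - 2A^-1 + 3A^3 + A^11, w = +7]
V(D2) = -t^(5/2) - 3t^(9/2) + 2t^(11/2) - 3t^(13/2) + 4t^(15/2) - 2t^(17/2) + 2t^(19/2) - t^(21/2)  [9 crossings, <D> = A^-15 - 2A^-11 + 2A^-7 - 4A^-3 + 3A - 2A^5 + 3A^9 + A^17, w = +9]
insight: all 2 diagrams share one V(t), hence one class


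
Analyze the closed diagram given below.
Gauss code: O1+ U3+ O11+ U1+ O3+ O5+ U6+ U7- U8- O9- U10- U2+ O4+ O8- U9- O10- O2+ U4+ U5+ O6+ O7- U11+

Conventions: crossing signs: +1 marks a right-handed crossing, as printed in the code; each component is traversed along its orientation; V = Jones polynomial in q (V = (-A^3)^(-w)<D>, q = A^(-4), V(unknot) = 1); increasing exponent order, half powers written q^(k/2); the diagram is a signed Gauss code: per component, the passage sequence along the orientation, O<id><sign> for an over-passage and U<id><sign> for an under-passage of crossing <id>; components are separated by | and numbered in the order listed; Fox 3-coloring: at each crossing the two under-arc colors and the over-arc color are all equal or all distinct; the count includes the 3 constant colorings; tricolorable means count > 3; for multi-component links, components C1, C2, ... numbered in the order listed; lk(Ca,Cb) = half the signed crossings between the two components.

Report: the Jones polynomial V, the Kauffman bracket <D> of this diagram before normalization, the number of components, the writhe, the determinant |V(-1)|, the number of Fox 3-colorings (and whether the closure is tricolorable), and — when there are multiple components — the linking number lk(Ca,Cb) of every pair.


V(q) = q + q^3 - q^4
bracket: A^-7 - A^-3 - A^5, w = +3
1 component, writhe +3, over 11 crossings
det 3, colorings 9 of 3^11 — tricolorable
observation: w = +3 (over 11 crossings) is diagram-only; (-A^3)^(-3) removes it from V


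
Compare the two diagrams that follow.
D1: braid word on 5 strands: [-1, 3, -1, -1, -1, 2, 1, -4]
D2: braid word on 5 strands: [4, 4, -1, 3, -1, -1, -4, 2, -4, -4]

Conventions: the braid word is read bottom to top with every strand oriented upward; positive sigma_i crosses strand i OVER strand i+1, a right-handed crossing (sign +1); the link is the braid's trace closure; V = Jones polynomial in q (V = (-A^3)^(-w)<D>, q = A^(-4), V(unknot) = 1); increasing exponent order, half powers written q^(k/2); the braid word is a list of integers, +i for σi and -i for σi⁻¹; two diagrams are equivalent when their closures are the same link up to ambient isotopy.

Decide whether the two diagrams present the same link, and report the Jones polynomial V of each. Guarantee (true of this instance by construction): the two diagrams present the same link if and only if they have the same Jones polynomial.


same link: yes
V(D1) = -q^-4 + q^-3 + q^-1  [8 crossings, <D> = A^-2 + A^6 - A^10, w = -2]
V(D2) = -q^-4 + q^-3 + q^-1  (w -2, c 10, <D> = A^-2 + A^6 - A^10)
note: Markov moves rewrite D1 (8 crossings) into D2 (10)


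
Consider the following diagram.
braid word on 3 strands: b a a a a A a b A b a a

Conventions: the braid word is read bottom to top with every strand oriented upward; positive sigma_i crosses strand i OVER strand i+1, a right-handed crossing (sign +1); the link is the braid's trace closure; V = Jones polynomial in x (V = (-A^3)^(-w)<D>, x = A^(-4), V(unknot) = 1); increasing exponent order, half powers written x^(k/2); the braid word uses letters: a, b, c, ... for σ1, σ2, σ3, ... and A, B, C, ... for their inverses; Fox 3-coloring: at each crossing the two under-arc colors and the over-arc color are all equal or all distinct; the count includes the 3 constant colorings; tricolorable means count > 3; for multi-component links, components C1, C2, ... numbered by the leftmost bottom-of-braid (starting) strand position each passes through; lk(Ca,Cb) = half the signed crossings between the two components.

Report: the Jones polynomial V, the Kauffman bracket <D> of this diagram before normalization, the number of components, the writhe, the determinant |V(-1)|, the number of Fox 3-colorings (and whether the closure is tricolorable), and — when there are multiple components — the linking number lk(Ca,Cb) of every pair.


V(x) = x^3 + x^5 - x^8
bracket: -A^-8 + A^4 + A^12, w = +8
1 component, writhe +8, over 12 crossings
det 3, colorings 9 of 3^12 — tricolorable
observation: w = +8 shifts under R1 moves; the (-A^3)^(-8) factor cancels that in V


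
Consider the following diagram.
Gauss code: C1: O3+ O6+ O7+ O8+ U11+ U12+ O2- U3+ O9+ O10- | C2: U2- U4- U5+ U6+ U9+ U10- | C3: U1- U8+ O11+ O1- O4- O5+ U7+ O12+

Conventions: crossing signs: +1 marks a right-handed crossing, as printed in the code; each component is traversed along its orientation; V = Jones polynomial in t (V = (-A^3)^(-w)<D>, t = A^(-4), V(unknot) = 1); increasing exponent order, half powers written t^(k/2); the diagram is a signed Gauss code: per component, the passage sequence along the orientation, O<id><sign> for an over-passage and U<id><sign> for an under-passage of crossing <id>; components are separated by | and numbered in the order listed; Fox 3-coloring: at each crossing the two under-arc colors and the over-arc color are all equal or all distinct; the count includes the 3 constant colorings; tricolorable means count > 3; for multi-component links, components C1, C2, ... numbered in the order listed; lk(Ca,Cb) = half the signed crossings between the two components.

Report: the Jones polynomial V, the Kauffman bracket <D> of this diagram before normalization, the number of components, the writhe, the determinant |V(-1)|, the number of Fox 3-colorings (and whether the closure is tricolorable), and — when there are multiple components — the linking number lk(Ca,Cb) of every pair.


V(t) = 1 + t^3 + t^4 + t^5
bracket: A^-8 + A^-4 + 1 + A^12, w = +4
3 components, writhe +4, over 12 crossings
lk(C1,C2) = 0
linking number lk(C1,C3) = +2
lk(C2,C3): 0
det 0, colorings 9 of 3^12 — tricolorable
observation: the 3 component pairs carry total linking +2


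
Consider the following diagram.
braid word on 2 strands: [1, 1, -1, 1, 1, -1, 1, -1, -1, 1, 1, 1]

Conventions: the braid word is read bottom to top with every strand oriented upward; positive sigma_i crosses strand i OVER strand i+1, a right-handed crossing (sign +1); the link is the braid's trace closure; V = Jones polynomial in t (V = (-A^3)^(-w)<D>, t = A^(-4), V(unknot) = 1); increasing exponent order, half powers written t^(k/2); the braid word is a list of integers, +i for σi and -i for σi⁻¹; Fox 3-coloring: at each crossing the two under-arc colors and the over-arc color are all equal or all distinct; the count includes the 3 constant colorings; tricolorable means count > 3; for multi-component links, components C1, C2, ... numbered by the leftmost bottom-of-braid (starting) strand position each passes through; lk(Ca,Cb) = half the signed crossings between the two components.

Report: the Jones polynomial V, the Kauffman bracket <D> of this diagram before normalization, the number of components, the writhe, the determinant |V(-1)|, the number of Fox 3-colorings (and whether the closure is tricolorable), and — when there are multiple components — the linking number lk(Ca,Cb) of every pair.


V(t) = -t^(3/2) - t^(7/2) + t^(9/2) - t^(11/2)
bracket: -A^-10 + A^-6 - A^-2 - A^6, w = +4
2 components, writhe +4, over 12 crossings
lk(C1,C2) = +2
det 4, colorings 3 of 3^12 — not tricolorable
observation: inverse pairs cancel, leaving σ1 σ1 σ1 σ1


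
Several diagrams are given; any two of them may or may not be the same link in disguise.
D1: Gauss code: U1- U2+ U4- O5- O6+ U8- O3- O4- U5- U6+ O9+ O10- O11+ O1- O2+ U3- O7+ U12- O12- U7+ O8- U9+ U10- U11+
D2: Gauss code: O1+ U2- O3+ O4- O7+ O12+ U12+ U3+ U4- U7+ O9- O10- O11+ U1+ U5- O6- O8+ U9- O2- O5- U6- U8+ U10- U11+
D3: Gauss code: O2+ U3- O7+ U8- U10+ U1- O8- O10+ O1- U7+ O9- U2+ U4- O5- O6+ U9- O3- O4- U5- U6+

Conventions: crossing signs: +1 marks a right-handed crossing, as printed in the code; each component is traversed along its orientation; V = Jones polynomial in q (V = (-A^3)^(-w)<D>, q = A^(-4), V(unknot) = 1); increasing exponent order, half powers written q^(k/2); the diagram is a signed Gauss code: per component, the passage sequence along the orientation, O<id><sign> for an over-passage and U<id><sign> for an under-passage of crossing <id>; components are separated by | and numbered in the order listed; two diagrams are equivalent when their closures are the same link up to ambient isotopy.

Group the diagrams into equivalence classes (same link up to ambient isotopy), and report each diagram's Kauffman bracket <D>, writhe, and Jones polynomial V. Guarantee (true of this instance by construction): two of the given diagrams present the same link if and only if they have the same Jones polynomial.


classes: {D1, D2, D3}
V(D1) = 1  [12 crossings, <D> = A^-6, w = -2]
V(D2) = 1  (w 0, c 12, <D> = 1)
D3 (bracket A^-6; 10 crossings at w = -2): V = 1
note: all 3 diagrams share one V(q), hence one class


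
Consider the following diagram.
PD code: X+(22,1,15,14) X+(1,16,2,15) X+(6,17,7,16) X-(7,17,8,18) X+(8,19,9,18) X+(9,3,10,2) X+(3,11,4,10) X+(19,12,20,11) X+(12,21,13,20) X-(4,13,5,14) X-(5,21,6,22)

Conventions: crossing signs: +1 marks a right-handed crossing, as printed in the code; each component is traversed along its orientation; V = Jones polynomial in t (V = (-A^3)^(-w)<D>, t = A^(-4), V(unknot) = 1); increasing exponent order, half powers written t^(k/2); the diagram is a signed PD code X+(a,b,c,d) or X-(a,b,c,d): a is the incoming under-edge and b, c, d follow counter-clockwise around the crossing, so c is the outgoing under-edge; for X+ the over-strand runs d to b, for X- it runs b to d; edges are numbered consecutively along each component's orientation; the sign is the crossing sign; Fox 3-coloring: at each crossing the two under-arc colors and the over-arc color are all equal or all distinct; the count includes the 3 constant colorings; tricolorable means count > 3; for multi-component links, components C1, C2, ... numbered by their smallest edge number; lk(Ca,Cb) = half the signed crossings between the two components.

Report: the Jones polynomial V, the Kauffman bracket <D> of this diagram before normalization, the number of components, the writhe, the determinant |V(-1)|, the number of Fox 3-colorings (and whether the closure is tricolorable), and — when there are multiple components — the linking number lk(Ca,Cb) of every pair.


V = -t^(3/2) - t^(7/2) + t^(9/2) - t^(11/2)
<D> = A^-7 - A^-3 + A + A^9 (w = +5)
2 components over 11 crossings, w = +5
lk(C1,C2): +2
3 Fox colorings among 3^11, |V(-1)| = 4: not tricolorable
why: w = +5 (over 11 crossings) is diagram-only; (-A^3)^(-5) removes it from V


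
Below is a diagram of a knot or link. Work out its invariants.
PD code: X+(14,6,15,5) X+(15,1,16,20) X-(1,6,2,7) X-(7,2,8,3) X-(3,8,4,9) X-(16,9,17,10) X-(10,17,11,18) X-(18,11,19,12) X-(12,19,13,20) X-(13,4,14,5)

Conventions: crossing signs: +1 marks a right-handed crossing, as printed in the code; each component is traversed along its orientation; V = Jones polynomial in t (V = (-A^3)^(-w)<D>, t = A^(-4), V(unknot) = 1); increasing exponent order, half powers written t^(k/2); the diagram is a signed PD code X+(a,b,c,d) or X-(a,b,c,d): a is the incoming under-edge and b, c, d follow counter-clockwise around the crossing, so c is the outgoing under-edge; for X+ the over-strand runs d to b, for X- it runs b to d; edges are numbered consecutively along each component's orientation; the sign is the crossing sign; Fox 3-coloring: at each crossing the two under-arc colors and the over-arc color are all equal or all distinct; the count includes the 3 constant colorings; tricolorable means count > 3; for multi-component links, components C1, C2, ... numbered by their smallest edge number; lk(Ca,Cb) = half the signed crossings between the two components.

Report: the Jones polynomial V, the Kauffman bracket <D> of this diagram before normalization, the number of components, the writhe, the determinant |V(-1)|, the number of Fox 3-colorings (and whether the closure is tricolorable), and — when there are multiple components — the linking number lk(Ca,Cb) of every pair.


V(t) = t^-8 - 2t^-7 + t^-6 - 2t^-5 + 2t^-4 + t^-2
bracket: A^-10 + 2A^-2 - 2A^2 + A^6 - 2A^10 + A^14, w = -6
1 component, writhe -6, over 10 crossings
det 9, colorings 27 of 3^10 — tricolorable
observation: det 9 = |V(-1)|; divisible by 3, so tricolorable


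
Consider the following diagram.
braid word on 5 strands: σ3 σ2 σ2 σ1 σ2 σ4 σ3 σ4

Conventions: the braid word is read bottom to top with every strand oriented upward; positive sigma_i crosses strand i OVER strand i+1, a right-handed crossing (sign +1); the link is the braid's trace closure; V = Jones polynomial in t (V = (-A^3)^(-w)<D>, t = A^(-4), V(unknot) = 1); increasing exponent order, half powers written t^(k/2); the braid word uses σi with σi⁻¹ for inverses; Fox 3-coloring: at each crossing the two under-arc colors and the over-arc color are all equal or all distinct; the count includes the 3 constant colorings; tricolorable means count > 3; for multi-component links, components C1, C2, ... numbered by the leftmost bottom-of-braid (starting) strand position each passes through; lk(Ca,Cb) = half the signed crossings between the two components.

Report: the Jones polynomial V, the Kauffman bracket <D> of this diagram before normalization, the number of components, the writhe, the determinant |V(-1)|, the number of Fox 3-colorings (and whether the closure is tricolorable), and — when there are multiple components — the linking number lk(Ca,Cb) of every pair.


V = t^2 + 2t^4 - 2t^5 + t^6 - 2t^7 + t^8
<D> = A^-8 - 2A^-4 + 1 - 2A^4 + 2A^8 + A^16 (w = +8)
1 component over 8 crossings, w = +8
27 Fox colorings among 3^8, |V(-1)| = 9: tricolorable
why: V spans 6 powers of t: at least 6 crossings in any diagram


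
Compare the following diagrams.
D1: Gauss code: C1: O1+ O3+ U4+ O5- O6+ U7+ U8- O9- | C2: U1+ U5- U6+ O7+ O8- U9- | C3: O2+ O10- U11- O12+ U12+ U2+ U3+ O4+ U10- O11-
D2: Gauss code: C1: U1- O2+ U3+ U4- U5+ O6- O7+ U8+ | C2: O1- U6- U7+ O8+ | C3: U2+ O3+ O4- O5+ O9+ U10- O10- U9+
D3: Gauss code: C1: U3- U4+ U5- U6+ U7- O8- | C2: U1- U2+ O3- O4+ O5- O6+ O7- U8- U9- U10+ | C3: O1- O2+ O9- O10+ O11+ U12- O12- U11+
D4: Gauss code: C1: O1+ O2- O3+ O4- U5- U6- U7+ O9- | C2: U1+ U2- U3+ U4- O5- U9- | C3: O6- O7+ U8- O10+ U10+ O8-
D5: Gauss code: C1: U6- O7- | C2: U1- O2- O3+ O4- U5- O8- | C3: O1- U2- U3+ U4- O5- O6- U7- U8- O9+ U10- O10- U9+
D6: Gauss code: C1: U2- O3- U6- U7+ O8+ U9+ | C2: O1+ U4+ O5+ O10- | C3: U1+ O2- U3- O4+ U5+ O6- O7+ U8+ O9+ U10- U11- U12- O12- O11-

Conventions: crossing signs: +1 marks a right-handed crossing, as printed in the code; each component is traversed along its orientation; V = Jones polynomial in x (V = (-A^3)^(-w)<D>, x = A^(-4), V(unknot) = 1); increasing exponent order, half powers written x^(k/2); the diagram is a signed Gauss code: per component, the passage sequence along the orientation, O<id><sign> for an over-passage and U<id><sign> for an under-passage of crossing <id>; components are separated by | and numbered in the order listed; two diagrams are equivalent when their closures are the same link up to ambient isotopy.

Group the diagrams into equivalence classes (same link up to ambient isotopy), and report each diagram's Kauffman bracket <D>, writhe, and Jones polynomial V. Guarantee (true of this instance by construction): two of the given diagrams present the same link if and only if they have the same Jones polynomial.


grouping into links: {D1, D2, D6} | {D3, D4} | {D5}
V(D1) = 1 + x + x^2 + x^3  (w +2, c 12, <D> = A^-6 + A^-2 + A^2 + A^6)
D2 (bracket A^-6 + A^-2 + A^2 + A^6; 10 crossings at w = +2): V = 1 + x + x^2 + x^3
V(D3) = x^-3 + x^-2 + x^-1 + 1  (w -2, c 12, <D> = A^-6 + A^-2 + A^2 + A^6)
V(D4) = x^-3 + x^-2 + x^-1 + 1  [10 crossings, <D> = A^-6 + A^-2 + A^2 + A^6, w = -2]
V(D5) = x^-8 - x^-7 + 2x^-6 - x^-5 + 2x^-4 + x^-2  [10 crossings, <D> = A^-10 + 2A^-2 - A^2 + 2A^6 - A^10 + A^14, w = -6]
V(D6) = 1 + x + x^2 + x^3  [12 crossings, <D> = A^-12 + A^-8 + A^-4 + 1, w = 0]
why: V(x) takes 3 values over 6 diagrams, fixing the grouping


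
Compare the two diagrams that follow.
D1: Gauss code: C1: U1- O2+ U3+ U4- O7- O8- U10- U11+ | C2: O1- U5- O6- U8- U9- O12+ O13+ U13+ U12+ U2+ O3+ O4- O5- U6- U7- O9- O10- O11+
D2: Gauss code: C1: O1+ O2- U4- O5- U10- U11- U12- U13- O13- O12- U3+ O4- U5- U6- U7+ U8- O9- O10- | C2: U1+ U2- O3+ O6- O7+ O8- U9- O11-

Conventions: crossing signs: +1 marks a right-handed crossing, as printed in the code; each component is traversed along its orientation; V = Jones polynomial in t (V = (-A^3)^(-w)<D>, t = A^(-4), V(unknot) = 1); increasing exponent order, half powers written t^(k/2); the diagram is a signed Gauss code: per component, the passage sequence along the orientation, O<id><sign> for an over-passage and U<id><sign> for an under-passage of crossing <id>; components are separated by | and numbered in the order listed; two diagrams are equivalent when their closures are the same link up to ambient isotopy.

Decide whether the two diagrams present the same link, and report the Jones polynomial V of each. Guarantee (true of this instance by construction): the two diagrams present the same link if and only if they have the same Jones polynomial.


equivalent: yes
D1 (bracket A^-3 + 2A^5 - A^9 + A^13 - A^17; 13 crossings at w = -3): V = t^(-13/2) - t^(-11/2) + t^(-9/2) - 2t^(-7/2) - t^(-3/2)
D2 (bracket A^-15 + 2A^-7 - A^-3 + A - A^5; 13 crossings at w = -7): V = t^(-13/2) - t^(-11/2) + t^(-9/2) - 2t^(-7/2) - t^(-3/2)
key observation: one V(t) for all 2 diagrams — one class (guaranteed)


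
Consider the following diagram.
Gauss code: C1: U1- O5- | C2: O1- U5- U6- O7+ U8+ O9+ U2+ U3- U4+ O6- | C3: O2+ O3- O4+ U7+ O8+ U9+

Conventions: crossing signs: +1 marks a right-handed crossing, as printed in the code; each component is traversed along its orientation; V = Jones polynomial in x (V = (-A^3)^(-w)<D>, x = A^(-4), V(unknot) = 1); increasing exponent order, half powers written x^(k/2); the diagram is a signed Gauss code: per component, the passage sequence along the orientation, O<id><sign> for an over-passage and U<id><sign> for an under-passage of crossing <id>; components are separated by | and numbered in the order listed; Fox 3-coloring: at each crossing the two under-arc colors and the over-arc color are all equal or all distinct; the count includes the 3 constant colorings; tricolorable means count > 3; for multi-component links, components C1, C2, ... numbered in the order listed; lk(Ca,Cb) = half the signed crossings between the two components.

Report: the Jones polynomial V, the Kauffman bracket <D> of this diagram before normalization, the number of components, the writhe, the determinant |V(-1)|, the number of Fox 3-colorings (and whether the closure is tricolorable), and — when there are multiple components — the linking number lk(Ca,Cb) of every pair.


V = x^-1 + 2x - x^2 + 2x^3 - x^4 + x^5
<D> = -A^-17 + A^-13 - 2A^-9 + A^-5 - 2A^-1 - A^7 (w = +1)
3 components over 9 crossings, w = +1
lk(C1,C2): -1
lk(C1,C3) = 0
linking number lk(C2,C3) = +2
3 Fox colorings among 3^9, |V(-1)| = 8: not tricolorable
why: w = +1 (over 9 crossings) is diagram-only; (-A^3)^(-1) removes it from V


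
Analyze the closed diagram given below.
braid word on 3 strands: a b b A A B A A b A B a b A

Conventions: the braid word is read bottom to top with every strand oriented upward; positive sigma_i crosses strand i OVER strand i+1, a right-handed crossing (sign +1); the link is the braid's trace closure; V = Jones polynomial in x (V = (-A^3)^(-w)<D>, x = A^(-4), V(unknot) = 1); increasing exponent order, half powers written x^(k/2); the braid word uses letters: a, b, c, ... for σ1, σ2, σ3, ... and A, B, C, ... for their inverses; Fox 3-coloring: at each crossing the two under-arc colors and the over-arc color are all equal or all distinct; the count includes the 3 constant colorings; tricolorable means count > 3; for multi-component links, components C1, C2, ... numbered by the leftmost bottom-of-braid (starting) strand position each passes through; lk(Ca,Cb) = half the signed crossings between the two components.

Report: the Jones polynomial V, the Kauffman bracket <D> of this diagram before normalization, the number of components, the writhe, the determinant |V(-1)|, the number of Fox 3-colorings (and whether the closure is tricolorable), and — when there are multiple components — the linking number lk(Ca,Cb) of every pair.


V(x) = -x^-5 + x^-4 - x^-3 + 2x^-2 - x^-1 + 2 - x
bracket: -A^-10 + 2A^-6 - A^-2 + 2A^2 - A^6 + A^10 - A^14, w = -2
1 component, writhe -2, over 14 crossings
det 9, colorings 9 of 3^14 — tricolorable
observation: V spans 6 powers of x: at least 6 crossings in any diagram


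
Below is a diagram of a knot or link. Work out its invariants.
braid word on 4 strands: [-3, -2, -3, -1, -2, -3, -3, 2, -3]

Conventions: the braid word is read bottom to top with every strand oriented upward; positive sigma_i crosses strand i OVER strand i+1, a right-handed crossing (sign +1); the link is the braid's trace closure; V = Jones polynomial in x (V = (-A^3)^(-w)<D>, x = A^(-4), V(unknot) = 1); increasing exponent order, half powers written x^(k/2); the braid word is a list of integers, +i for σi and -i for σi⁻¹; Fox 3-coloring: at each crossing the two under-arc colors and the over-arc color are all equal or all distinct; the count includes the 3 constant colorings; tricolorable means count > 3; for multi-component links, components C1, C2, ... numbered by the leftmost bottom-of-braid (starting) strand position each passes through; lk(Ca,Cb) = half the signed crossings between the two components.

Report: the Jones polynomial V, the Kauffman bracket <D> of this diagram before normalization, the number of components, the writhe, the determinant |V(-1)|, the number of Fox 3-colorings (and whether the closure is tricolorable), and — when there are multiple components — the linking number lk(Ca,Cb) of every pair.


Jones polynomial: V(x) = x^-8 - 2x^-7 + x^-6 - 2x^-5 + 2x^-4 + x^-2
<D> = -A^-13 - 2A^-5 + 2A^-1 - A^3 + 2A^7 - A^11; writhe -7
components 1, writhe -7 (9 crossings)
3-colorings: 27 of 3^9, det 9 — tricolorable
note: det 9 = |V(-1)|; divisible by 3, so tricolorable


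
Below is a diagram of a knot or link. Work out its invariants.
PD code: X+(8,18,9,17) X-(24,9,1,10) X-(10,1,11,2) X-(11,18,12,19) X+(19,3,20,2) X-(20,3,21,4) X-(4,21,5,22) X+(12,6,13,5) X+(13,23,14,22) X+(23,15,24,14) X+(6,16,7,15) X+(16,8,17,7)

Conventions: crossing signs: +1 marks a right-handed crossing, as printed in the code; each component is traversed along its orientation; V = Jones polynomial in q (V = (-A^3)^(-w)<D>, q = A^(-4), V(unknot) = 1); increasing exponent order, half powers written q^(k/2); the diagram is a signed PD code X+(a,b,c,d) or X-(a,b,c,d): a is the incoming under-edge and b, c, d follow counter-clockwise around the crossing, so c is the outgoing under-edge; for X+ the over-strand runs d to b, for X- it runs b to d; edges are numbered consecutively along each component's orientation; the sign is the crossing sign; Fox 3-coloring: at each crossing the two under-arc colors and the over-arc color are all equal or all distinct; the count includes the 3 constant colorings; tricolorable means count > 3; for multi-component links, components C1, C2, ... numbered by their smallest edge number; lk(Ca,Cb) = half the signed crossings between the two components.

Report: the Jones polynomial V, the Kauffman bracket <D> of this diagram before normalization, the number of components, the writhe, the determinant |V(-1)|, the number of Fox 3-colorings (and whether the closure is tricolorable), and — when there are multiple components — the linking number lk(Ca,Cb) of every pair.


Jones polynomial: V(q) = q + q^3 - q^4
<D> = -A^-10 + A^-6 + A^2; writhe +2
components 1, writhe +2 (12 crossings)
3-colorings: 9 of 3^12, det 3 — tricolorable
note: V spans 3 powers of q: at least 3 crossings in any diagram


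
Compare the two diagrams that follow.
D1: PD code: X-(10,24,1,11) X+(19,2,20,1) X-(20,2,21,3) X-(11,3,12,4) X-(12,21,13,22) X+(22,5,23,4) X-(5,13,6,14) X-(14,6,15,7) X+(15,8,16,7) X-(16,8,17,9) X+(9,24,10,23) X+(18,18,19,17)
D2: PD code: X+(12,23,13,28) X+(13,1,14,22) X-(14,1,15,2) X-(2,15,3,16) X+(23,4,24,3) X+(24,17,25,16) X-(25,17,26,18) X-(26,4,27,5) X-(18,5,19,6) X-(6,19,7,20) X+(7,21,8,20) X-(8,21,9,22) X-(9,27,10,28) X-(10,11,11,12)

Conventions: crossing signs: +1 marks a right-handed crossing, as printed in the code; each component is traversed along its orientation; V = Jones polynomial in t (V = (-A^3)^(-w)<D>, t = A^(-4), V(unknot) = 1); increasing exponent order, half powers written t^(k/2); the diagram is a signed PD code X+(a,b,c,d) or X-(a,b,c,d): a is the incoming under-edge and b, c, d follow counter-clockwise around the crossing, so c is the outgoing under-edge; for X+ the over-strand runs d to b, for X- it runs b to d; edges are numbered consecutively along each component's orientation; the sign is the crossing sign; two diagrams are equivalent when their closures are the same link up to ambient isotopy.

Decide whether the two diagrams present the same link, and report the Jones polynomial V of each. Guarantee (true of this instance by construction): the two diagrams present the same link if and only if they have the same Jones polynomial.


same link: no
V(D1) = -t^(-5/2) - t^(-1/2)  [12 crossings, <D> = -A^-4 - A^4, w = -2]
D2 (bracket -A^-10 - A^-6 - A^-2 + A^6; 14 crossings at w = -4): V = t^(-9/2) - t^(-5/2) - t^(-3/2) - t^(-1/2)
note: 2 classes among 2 diagrams; unequal V(t) rules out equality


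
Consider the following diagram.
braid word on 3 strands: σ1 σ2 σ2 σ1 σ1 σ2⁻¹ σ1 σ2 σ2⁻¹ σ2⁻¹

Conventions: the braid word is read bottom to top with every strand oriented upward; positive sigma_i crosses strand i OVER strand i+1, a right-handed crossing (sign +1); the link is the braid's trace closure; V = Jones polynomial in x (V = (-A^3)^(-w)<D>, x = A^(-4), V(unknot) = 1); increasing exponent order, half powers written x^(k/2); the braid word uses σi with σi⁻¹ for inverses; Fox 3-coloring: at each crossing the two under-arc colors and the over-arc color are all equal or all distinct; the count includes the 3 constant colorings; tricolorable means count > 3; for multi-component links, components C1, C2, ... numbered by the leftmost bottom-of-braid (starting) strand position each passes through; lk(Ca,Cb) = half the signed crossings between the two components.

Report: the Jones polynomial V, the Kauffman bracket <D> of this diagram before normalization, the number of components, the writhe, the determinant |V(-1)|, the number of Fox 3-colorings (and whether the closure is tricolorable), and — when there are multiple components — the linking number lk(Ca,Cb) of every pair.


Jones polynomial: V(x) = 2x - 2x^2 + 3x^3 - 3x^4 + 2x^5 - 2x^6 + x^7
<D> = A^-16 - 2A^-12 + 2A^-8 - 3A^-4 + 3 - 2A^4 + 2A^8; writhe +4
components 1, writhe +4 (10 crossings)
3-colorings: 9 of 3^10, det 15 — tricolorable
note: free reduction leaves σ1 σ2 σ2 σ1 σ1 σ2⁻¹ σ1 σ2⁻¹ of the original 10 letters


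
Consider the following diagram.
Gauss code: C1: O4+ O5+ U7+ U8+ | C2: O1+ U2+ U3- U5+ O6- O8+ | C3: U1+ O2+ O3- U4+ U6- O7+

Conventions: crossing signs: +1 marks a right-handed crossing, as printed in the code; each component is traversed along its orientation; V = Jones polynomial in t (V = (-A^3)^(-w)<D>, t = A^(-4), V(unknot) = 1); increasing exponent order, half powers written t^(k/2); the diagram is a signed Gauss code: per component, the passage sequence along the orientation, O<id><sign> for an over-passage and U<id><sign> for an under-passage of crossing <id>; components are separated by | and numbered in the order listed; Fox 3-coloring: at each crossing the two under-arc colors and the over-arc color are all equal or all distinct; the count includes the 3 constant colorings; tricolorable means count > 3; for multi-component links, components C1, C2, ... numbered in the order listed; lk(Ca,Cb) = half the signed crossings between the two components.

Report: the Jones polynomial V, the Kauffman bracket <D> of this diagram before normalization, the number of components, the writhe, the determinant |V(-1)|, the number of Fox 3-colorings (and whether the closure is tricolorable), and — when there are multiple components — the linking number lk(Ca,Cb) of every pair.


Jones polynomial: V(t) = t + 2t^3 + t^5
<D> = A^-8 + 2 + A^8; writhe +4
components 3, writhe +4 (8 crossings)
linking number lk(C1,C2) = +1
lk(C1,C3): +1
lk(C2,C3) = 0
3-colorings: 3 of 3^8, det 4 — not tricolorable
note: |V(-1)| = 4: so not tricolorable, since 3 does not divide 4


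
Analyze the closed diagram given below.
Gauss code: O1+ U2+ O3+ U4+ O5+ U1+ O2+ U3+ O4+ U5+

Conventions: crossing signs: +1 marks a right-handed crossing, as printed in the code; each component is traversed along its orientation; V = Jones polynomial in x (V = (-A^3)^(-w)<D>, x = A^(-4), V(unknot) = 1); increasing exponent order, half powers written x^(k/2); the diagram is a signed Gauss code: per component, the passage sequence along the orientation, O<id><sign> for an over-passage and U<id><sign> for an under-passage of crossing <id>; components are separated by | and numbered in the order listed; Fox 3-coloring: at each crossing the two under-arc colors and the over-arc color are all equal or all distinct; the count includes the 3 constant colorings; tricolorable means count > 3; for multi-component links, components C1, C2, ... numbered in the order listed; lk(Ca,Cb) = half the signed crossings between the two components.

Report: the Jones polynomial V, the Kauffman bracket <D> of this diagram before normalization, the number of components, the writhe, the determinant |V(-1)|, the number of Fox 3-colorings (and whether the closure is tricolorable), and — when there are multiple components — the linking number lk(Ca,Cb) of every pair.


V(x) = x^2 + x^4 - x^5 + x^6 - x^7
bracket: A^-13 - A^-9 + A^-5 - A^-1 - A^7, w = +5
1 component, writhe +5, over 5 crossings
det 5, colorings 3 of 3^5 — not tricolorable
observation: |V(-1)| = 5: so not tricolorable, since 3 does not divide 5


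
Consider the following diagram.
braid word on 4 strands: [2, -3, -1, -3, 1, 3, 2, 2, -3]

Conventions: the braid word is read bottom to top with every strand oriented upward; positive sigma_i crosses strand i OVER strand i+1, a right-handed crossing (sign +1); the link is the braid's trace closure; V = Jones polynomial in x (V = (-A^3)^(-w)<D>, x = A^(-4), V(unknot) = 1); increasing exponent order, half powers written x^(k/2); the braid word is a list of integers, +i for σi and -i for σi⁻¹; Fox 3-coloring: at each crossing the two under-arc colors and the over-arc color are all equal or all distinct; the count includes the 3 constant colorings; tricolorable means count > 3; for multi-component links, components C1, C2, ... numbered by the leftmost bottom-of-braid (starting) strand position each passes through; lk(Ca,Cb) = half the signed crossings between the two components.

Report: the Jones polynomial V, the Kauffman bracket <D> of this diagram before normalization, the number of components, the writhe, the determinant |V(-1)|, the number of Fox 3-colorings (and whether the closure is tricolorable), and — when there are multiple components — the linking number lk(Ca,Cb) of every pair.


Jones polynomial: V(x) = x^-2 + 1 + x + x^2 + x^3 - x^4
<D> = A^-13 - A^-9 - A^-5 - A^-1 - A^3 - A^11; writhe +1
components 3, writhe +1 (9 crossings)
linking number lk(C1,C2) = 0
lk(C1,C3): 0
lk(C2,C3) = 0
3-colorings: 9 of 3^9, det 0 — tricolorable
note: w = +1 shifts under R1 moves; the (-A^3)^(-1) factor cancels that in V
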